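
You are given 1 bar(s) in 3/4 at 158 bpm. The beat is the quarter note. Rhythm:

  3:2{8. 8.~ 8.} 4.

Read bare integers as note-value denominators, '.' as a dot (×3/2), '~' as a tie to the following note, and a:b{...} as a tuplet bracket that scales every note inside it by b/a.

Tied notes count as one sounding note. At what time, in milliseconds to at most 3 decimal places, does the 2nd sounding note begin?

1. 0.0ms @ 0 + 189.873ms (1/2)
2. 189.873ms @ 1/2 + 379.747ms (1)
3. 569.62ms @ 3/2 + 569.62ms (3/2)

note 2 onset = 1/2b = 189.873ms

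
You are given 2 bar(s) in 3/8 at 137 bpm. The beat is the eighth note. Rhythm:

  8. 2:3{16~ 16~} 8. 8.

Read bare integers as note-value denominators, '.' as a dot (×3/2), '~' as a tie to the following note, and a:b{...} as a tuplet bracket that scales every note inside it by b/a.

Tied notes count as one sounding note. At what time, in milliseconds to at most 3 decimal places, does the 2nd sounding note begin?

note 2 onset = 3/2b = 656.934ms

1. 0.0ms @ 0 + 656.934ms (3/2)
2. 656.934ms @ 3/2 + 1313.869ms (3)
3. 1970.803ms @ 9/2 + 656.934ms (3/2)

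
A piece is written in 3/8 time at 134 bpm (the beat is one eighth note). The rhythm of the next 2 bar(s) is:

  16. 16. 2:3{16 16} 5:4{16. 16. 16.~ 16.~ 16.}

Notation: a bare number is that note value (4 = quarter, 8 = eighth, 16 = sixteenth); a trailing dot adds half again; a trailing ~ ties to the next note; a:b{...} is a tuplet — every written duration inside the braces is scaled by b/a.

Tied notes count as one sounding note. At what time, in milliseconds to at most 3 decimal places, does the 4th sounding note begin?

1. 0.0ms @ 0 + 335.821ms (3/4)
2. 335.821ms @ 3/4 + 335.821ms (3/4)
3. 671.642ms @ 3/2 + 335.821ms (3/4)
4. 1007.463ms @ 9/4 + 335.821ms (3/4)
5. 1343.284ms @ 3 + 268.657ms (3/5)
6. 1611.94ms @ 18/5 + 268.657ms (3/5)
7. 1880.597ms @ 21/5 + 805.97ms (9/5)

note 4 onset = 9/4b = 1007.463ms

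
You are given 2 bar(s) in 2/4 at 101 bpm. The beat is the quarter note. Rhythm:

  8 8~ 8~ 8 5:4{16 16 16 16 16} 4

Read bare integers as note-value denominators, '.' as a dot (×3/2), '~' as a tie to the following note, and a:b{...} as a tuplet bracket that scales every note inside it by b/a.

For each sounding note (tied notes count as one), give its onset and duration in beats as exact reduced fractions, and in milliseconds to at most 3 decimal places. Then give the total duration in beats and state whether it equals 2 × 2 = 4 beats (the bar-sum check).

1) 0.0ms=0b +297.03ms=1/2b
2) 297.03ms=1/2b +891.089ms=3/2b
3) 1188.119ms=2b +118.812ms=1/5b
4) 1306.931ms=11/5b +118.812ms=1/5b
5) 1425.743ms=12/5b +118.812ms=1/5b
6) 1544.554ms=13/5b +118.812ms=1/5b
7) 1663.366ms=14/5b +118.812ms=1/5b
8) 1782.178ms=3b +594.059ms=1b
Σ=4b of 4 (101bpm 2/4) — PASS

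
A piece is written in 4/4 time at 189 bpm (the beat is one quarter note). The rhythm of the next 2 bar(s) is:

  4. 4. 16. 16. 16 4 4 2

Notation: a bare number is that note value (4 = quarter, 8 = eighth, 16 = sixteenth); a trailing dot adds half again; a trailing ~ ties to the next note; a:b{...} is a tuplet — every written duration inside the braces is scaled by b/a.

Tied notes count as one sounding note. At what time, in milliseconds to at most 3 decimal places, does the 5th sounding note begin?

1. 0.0ms @ 0 + 476.19ms (3/2)
2. 476.19ms @ 3/2 + 476.19ms (3/2)
3. 952.381ms @ 3 + 119.048ms (3/8)
4. 1071.429ms @ 27/8 + 119.048ms (3/8)
5. 1190.476ms @ 15/4 + 79.365ms (1/4)
6. 1269.841ms @ 4 + 317.46ms (1)
7. 1587.302ms @ 5 + 317.46ms (1)
8. 1904.762ms @ 6 + 634.921ms (2)

note 5 onset = 15/4b = 1190.476ms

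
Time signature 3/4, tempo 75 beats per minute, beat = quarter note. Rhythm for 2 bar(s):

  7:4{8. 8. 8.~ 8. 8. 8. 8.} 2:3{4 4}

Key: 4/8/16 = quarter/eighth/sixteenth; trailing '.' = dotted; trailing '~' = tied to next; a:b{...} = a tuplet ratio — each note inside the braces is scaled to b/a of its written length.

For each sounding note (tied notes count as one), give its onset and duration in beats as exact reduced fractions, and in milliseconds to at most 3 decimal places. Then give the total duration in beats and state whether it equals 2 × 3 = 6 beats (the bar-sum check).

1) 0.0ms=0b +342.857ms=3/7b
2) 342.857ms=3/7b +342.857ms=3/7b
3) 685.714ms=6/7b +685.714ms=6/7b
4) 1371.429ms=12/7b +342.857ms=3/7b
5) 1714.286ms=15/7b +342.857ms=3/7b
6) 2057.143ms=18/7b +342.857ms=3/7b
7) 2400.0ms=3b +1200.0ms=3/2b
8) 3600.0ms=9/2b +1200.0ms=3/2b
Σ=6b of 6 (75bpm 3/4) — PASS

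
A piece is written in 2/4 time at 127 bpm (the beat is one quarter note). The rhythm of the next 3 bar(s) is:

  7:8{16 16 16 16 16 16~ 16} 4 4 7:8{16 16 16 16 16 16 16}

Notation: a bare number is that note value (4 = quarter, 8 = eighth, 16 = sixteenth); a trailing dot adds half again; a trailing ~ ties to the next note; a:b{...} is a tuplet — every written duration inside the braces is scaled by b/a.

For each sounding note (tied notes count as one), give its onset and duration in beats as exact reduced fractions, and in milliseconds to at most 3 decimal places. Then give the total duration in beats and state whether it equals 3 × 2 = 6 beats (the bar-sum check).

1) 0.0ms=0b +134.983ms=2/7b
2) 134.983ms=2/7b +134.983ms=2/7b
3) 269.966ms=4/7b +134.983ms=2/7b
4) 404.949ms=6/7b +134.983ms=2/7b
5) 539.933ms=8/7b +134.983ms=2/7b
6) 674.916ms=10/7b +269.966ms=4/7b
7) 944.882ms=2b +472.441ms=1b
8) 1417.323ms=3b +472.441ms=1b
9) 1889.764ms=4b +134.983ms=2/7b
10) 2024.747ms=30/7b +134.983ms=2/7b
11) 2159.73ms=32/7b +134.983ms=2/7b
12) 2294.713ms=34/7b +134.983ms=2/7b
13) 2429.696ms=36/7b +134.983ms=2/7b
14) 2564.679ms=38/7b +134.983ms=2/7b
15) 2699.663ms=40/7b +134.983ms=2/7b
Σ=6b of 6 (127bpm 2/4) — PASS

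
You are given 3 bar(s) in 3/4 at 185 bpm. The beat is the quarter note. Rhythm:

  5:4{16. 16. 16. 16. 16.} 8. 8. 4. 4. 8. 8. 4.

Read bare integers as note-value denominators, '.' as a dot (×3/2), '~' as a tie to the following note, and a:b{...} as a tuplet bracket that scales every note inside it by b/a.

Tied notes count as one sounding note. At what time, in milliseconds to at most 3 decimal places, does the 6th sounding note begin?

1. 0.0ms @ 0 + 97.297ms (3/10)
2. 97.297ms @ 3/10 + 97.297ms (3/10)
3. 194.595ms @ 3/5 + 97.297ms (3/10)
4. 291.892ms @ 9/10 + 97.297ms (3/10)
5. 389.189ms @ 6/5 + 97.297ms (3/10)
6. 486.486ms @ 3/2 + 243.243ms (3/4)
7. 729.73ms @ 9/4 + 243.243ms (3/4)
8. 972.973ms @ 3 + 486.486ms (3/2)
9. 1459.459ms @ 9/2 + 486.486ms (3/2)
10. 1945.946ms @ 6 + 243.243ms (3/4)
11. 2189.189ms @ 27/4 + 243.243ms (3/4)
12. 2432.432ms @ 15/2 + 486.486ms (3/2)

note 6 onset = 3/2b = 486.486ms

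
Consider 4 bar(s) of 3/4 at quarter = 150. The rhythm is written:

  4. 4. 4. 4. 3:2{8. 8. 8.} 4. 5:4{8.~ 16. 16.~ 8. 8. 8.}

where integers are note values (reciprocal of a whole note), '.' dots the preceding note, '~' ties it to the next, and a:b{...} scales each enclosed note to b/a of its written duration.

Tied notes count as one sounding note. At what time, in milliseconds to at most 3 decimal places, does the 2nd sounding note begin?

1. 0.0ms @ 0 + 600.0ms (3/2)
2. 600.0ms @ 3/2 + 600.0ms (3/2)
3. 1200.0ms @ 3 + 600.0ms (3/2)
4. 1800.0ms @ 9/2 + 600.0ms (3/2)
5. 2400.0ms @ 6 + 200.0ms (1/2)
6. 2600.0ms @ 13/2 + 200.0ms (1/2)
7. 2800.0ms @ 7 + 200.0ms (1/2)
8. 3000.0ms @ 15/2 + 600.0ms (3/2)
9. 3600.0ms @ 9 + 360.0ms (9/10)
10. 3960.0ms @ 99/10 + 360.0ms (9/10)
11. 4320.0ms @ 54/5 + 240.0ms (3/5)
12. 4560.0ms @ 57/5 + 240.0ms (3/5)

note 2 onset = 3/2b = 600.0ms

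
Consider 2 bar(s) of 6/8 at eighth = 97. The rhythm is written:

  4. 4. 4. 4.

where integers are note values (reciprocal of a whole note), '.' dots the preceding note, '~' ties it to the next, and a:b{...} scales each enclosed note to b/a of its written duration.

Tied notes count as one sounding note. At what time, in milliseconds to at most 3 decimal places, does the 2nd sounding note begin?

1. 0.0ms @ 0 + 1855.67ms (3)
2. 1855.67ms @ 3 + 1855.67ms (3)
3. 3711.34ms @ 6 + 1855.67ms (3)
4. 5567.01ms @ 9 + 1855.67ms (3)

note 2 onset = 3b = 1855.67ms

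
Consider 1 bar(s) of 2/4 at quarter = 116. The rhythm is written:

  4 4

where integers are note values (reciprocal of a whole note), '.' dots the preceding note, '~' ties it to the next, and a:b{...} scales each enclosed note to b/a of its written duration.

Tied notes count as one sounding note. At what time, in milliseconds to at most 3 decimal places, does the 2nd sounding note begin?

note 2 onset = 1b = 517.241ms

1. 0.0ms @ 0 + 517.241ms (1)
2. 517.241ms @ 1 + 517.241ms (1)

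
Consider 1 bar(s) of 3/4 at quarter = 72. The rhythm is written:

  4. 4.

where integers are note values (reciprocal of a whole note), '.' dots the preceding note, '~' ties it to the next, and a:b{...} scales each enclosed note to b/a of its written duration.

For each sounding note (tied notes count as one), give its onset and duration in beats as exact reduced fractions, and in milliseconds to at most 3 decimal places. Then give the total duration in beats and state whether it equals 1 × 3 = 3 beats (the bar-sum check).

1) 0.0ms=0b +1250.0ms=3/2b
2) 1250.0ms=3/2b +1250.0ms=3/2b
Σ=3b of 3 (72bpm 3/4) — PASS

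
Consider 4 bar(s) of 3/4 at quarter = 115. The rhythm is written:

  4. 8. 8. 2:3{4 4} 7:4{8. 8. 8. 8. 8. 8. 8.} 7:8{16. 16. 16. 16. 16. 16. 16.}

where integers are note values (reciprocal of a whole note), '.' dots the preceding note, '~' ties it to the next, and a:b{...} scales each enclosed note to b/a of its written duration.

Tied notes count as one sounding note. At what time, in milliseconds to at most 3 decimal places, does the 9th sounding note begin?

1. 0.0ms @ 0 + 782.609ms (3/2)
2. 782.609ms @ 3/2 + 391.304ms (3/4)
3. 1173.913ms @ 9/4 + 391.304ms (3/4)
4. 1565.217ms @ 3 + 782.609ms (3/2)
5. 2347.826ms @ 9/2 + 782.609ms (3/2)
6. 3130.435ms @ 6 + 223.602ms (3/7)
7. 3354.037ms @ 45/7 + 223.602ms (3/7)
8. 3577.64ms @ 48/7 + 223.602ms (3/7)
9. 3801.242ms @ 51/7 + 223.602ms (3/7)
10. 4024.845ms @ 54/7 + 223.602ms (3/7)
11. 4248.447ms @ 57/7 + 223.602ms (3/7)
12. 4472.05ms @ 60/7 + 223.602ms (3/7)
13. 4695.652ms @ 9 + 223.602ms (3/7)
14. 4919.255ms @ 66/7 + 223.602ms (3/7)
15. 5142.857ms @ 69/7 + 223.602ms (3/7)
16. 5366.46ms @ 72/7 + 223.602ms (3/7)
17. 5590.062ms @ 75/7 + 223.602ms (3/7)
18. 5813.665ms @ 78/7 + 223.602ms (3/7)
19. 6037.267ms @ 81/7 + 223.602ms (3/7)

note 9 onset = 51/7b = 3801.242ms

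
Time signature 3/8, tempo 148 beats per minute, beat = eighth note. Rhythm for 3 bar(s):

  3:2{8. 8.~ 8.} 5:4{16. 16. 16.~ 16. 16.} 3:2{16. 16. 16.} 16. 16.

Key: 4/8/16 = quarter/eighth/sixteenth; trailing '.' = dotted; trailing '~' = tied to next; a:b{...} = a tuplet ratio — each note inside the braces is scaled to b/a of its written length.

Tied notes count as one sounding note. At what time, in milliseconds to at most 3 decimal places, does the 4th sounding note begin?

note 4 onset = 18/5b = 1459.459ms

1. 0.0ms @ 0 + 405.405ms (1)
2. 405.405ms @ 1 + 810.811ms (2)
3. 1216.216ms @ 3 + 243.243ms (3/5)
4. 1459.459ms @ 18/5 + 243.243ms (3/5)
5. 1702.703ms @ 21/5 + 486.486ms (6/5)
6. 2189.189ms @ 27/5 + 243.243ms (3/5)
7. 2432.432ms @ 6 + 202.703ms (1/2)
8. 2635.135ms @ 13/2 + 202.703ms (1/2)
9. 2837.838ms @ 7 + 202.703ms (1/2)
10. 3040.541ms @ 15/2 + 304.054ms (3/4)
11. 3344.595ms @ 33/4 + 304.054ms (3/4)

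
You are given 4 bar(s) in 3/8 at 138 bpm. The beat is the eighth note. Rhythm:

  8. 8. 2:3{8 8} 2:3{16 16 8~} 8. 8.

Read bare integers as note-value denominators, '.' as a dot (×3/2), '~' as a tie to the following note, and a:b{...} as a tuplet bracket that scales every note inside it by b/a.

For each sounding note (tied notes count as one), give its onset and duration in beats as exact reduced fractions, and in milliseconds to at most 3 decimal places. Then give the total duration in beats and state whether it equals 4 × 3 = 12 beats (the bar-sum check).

1) 0.0ms=0b +652.174ms=3/2b
2) 652.174ms=3/2b +652.174ms=3/2b
3) 1304.348ms=3b +652.174ms=3/2b
4) 1956.522ms=9/2b +652.174ms=3/2b
5) 2608.696ms=6b +326.087ms=3/4b
6) 2934.783ms=27/4b +326.087ms=3/4b
7) 3260.87ms=15/2b +1304.348ms=3b
8) 4565.217ms=21/2b +652.174ms=3/2b
Σ=12b of 12 (138bpm 3/8) — PASS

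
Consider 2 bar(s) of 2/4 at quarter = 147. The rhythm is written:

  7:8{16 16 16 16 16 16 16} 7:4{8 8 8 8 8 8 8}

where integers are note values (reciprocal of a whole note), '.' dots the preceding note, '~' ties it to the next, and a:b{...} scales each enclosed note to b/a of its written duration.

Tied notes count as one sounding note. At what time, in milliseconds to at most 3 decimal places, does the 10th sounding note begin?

note 10 onset = 18/7b = 1049.563ms

1. 0.0ms @ 0 + 116.618ms (2/7)
2. 116.618ms @ 2/7 + 116.618ms (2/7)
3. 233.236ms @ 4/7 + 116.618ms (2/7)
4. 349.854ms @ 6/7 + 116.618ms (2/7)
5. 466.472ms @ 8/7 + 116.618ms (2/7)
6. 583.09ms @ 10/7 + 116.618ms (2/7)
7. 699.708ms @ 12/7 + 116.618ms (2/7)
8. 816.327ms @ 2 + 116.618ms (2/7)
9. 932.945ms @ 16/7 + 116.618ms (2/7)
10. 1049.563ms @ 18/7 + 116.618ms (2/7)
11. 1166.181ms @ 20/7 + 116.618ms (2/7)
12. 1282.799ms @ 22/7 + 116.618ms (2/7)
13. 1399.417ms @ 24/7 + 116.618ms (2/7)
14. 1516.035ms @ 26/7 + 116.618ms (2/7)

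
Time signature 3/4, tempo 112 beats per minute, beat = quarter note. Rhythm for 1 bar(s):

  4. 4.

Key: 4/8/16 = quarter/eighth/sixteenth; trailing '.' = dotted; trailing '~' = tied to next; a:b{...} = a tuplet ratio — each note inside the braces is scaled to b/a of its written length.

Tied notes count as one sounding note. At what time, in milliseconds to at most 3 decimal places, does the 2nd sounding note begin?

note 2 onset = 3/2b = 803.571ms

1. 0.0ms @ 0 + 803.571ms (3/2)
2. 803.571ms @ 3/2 + 803.571ms (3/2)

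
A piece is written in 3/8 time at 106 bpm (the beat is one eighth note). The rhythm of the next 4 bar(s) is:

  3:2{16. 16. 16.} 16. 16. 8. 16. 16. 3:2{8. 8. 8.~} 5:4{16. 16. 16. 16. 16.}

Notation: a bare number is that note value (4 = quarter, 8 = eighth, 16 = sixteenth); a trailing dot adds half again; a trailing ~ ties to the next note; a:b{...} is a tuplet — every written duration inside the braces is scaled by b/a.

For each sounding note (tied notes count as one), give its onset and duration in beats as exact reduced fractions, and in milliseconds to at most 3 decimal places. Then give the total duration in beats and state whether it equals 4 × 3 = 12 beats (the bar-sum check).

1) 0.0ms=0b +283.019ms=1/2b
2) 283.019ms=1/2b +283.019ms=1/2b
3) 566.038ms=1b +283.019ms=1/2b
4) 849.057ms=3/2b +424.528ms=3/4b
5) 1273.585ms=9/4b +424.528ms=3/4b
6) 1698.113ms=3b +849.057ms=3/2b
7) 2547.17ms=9/2b +424.528ms=3/4b
8) 2971.698ms=21/4b +424.528ms=3/4b
9) 3396.226ms=6b +566.038ms=1b
10) 3962.264ms=7b +566.038ms=1b
11) 4528.302ms=8b +905.66ms=8/5b
12) 5433.962ms=48/5b +339.623ms=3/5b
13) 5773.585ms=51/5b +339.623ms=3/5b
14) 6113.208ms=54/5b +339.623ms=3/5b
15) 6452.83ms=57/5b +339.623ms=3/5b
Σ=12b of 12 (106bpm 3/8) — PASS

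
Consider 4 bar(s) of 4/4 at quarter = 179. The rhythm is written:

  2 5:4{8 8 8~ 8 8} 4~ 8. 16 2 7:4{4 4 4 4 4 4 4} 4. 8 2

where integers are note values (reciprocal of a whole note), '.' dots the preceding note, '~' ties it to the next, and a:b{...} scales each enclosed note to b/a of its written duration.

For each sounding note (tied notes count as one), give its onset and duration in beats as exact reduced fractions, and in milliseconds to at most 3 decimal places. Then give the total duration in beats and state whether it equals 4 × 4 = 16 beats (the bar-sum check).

1) 0.0ms=0b +670.391ms=2b
2) 670.391ms=2b +134.078ms=2/5b
3) 804.469ms=12/5b +134.078ms=2/5b
4) 938.547ms=14/5b +268.156ms=4/5b
5) 1206.704ms=18/5b +134.078ms=2/5b
6) 1340.782ms=4b +586.592ms=7/4b
7) 1927.374ms=23/4b +83.799ms=1/4b
8) 2011.173ms=6b +670.391ms=2b
9) 2681.564ms=8b +191.54ms=4/7b
10) 2873.105ms=60/7b +191.54ms=4/7b
11) 3064.645ms=64/7b +191.54ms=4/7b
12) 3256.185ms=68/7b +191.54ms=4/7b
13) 3447.725ms=72/7b +191.54ms=4/7b
14) 3639.266ms=76/7b +191.54ms=4/7b
15) 3830.806ms=80/7b +191.54ms=4/7b
16) 4022.346ms=12b +502.793ms=3/2b
17) 4525.14ms=27/2b +167.598ms=1/2b
18) 4692.737ms=14b +670.391ms=2b
Σ=16b of 16 (179bpm 4/4) — PASS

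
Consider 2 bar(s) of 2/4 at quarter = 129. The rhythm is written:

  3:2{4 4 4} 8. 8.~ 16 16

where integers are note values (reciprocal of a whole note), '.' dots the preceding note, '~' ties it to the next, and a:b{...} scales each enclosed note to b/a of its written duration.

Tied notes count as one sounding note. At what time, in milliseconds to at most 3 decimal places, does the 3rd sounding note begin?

note 3 onset = 4/3b = 620.155ms

1. 0.0ms @ 0 + 310.078ms (2/3)
2. 310.078ms @ 2/3 + 310.078ms (2/3)
3. 620.155ms @ 4/3 + 310.078ms (2/3)
4. 930.233ms @ 2 + 348.837ms (3/4)
5. 1279.07ms @ 11/4 + 465.116ms (1)
6. 1744.186ms @ 15/4 + 116.279ms (1/4)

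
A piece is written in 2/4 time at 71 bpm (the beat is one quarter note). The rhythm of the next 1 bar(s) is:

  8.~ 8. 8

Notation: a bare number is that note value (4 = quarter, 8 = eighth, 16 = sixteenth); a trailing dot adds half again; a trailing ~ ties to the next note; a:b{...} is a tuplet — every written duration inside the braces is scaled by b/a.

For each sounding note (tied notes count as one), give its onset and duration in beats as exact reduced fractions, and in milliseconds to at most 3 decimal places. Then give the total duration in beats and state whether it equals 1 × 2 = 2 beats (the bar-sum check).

1) 0.0ms=0b +1267.606ms=3/2b
2) 1267.606ms=3/2b +422.535ms=1/2b
Σ=2b of 2 (71bpm 2/4) — PASS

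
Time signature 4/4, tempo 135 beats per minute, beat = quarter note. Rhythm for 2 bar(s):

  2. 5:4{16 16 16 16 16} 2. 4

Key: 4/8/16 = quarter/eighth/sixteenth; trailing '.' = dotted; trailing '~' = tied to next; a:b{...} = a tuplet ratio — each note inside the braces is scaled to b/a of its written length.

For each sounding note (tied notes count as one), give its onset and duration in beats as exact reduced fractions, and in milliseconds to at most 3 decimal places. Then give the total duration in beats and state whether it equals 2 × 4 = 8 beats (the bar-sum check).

1) 0.0ms=0b +1333.333ms=3b
2) 1333.333ms=3b +88.889ms=1/5b
3) 1422.222ms=16/5b +88.889ms=1/5b
4) 1511.111ms=17/5b +88.889ms=1/5b
5) 1600.0ms=18/5b +88.889ms=1/5b
6) 1688.889ms=19/5b +88.889ms=1/5b
7) 1777.778ms=4b +1333.333ms=3b
8) 3111.111ms=7b +444.444ms=1b
Σ=8b of 8 (135bpm 4/4) — PASS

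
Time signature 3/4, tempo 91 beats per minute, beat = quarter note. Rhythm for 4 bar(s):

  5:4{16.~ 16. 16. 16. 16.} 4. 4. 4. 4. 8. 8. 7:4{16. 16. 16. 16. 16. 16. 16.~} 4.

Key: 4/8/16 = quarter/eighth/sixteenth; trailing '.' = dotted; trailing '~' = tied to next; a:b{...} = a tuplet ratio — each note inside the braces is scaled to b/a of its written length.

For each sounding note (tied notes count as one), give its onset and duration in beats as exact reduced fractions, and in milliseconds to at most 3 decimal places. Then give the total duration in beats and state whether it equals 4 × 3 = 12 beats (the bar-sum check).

1) 0.0ms=0b +395.604ms=3/5b
2) 395.604ms=3/5b +197.802ms=3/10b
3) 593.407ms=9/10b +197.802ms=3/10b
4) 791.209ms=6/5b +197.802ms=3/10b
5) 989.011ms=3/2b +989.011ms=3/2b
6) 1978.022ms=3b +989.011ms=3/2b
7) 2967.033ms=9/2b +989.011ms=3/2b
8) 3956.044ms=6b +989.011ms=3/2b
9) 4945.055ms=15/2b +494.505ms=3/4b
10) 5439.56ms=33/4b +494.505ms=3/4b
11) 5934.066ms=9b +141.287ms=3/14b
12) 6075.353ms=129/14b +141.287ms=3/14b
13) 6216.641ms=66/7b +141.287ms=3/14b
14) 6357.928ms=135/14b +141.287ms=3/14b
15) 6499.215ms=69/7b +141.287ms=3/14b
16) 6640.502ms=141/14b +141.287ms=3/14b
17) 6781.79ms=72/7b +1130.298ms=12/7b
Σ=12b of 12 (91bpm 3/4) — PASS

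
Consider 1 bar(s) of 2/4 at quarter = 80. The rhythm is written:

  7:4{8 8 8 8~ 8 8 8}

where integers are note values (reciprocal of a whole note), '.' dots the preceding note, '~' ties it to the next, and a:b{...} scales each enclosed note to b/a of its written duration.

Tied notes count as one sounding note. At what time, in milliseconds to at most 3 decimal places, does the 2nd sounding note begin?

note 2 onset = 2/7b = 214.286ms

1. 0.0ms @ 0 + 214.286ms (2/7)
2. 214.286ms @ 2/7 + 214.286ms (2/7)
3. 428.571ms @ 4/7 + 214.286ms (2/7)
4. 642.857ms @ 6/7 + 428.571ms (4/7)
5. 1071.429ms @ 10/7 + 214.286ms (2/7)
6. 1285.714ms @ 12/7 + 214.286ms (2/7)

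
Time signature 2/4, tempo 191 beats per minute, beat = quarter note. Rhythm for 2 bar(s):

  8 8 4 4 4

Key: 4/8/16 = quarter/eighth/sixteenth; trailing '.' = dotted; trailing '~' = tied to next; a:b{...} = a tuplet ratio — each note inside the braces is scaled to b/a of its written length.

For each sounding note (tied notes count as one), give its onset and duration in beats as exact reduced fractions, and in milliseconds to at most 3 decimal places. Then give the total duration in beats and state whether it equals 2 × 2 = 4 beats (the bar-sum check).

1) 0.0ms=0b +157.068ms=1/2b
2) 157.068ms=1/2b +157.068ms=1/2b
3) 314.136ms=1b +314.136ms=1b
4) 628.272ms=2b +314.136ms=1b
5) 942.408ms=3b +314.136ms=1b
Σ=4b of 4 (191bpm 2/4) — PASS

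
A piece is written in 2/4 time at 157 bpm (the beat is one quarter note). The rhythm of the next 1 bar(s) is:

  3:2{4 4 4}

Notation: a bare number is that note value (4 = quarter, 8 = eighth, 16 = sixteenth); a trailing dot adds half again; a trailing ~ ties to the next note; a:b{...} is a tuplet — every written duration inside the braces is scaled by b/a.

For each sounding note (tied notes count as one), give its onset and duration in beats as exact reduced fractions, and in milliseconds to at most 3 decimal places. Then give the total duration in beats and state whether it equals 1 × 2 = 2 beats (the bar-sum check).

1) 0.0ms=0b +254.777ms=2/3b
2) 254.777ms=2/3b +254.777ms=2/3b
3) 509.554ms=4/3b +254.777ms=2/3b
Σ=2b of 2 (157bpm 2/4) — PASS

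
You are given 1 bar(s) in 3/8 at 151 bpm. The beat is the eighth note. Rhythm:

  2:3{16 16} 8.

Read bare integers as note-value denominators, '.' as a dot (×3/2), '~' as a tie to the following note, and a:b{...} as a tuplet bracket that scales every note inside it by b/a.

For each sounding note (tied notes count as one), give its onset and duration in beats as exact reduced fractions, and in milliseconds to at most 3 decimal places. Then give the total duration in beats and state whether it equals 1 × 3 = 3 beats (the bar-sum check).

1) 0.0ms=0b +298.013ms=3/4b
2) 298.013ms=3/4b +298.013ms=3/4b
3) 596.026ms=3/2b +596.026ms=3/2b
Σ=3b of 3 (151bpm 3/8) — PASS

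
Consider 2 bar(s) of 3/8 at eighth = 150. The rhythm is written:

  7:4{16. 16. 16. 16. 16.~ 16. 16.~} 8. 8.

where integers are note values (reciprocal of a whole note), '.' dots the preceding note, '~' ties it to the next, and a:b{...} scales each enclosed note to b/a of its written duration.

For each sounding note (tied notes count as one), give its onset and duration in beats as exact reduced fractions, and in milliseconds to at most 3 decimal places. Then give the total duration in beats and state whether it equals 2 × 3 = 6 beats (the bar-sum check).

1) 0.0ms=0b +171.429ms=3/7b
2) 171.429ms=3/7b +171.429ms=3/7b
3) 342.857ms=6/7b +171.429ms=3/7b
4) 514.286ms=9/7b +171.429ms=3/7b
5) 685.714ms=12/7b +342.857ms=6/7b
6) 1028.571ms=18/7b +771.429ms=27/14b
7) 1800.0ms=9/2b +600.0ms=3/2b
Σ=6b of 6 (150bpm 3/8) — PASS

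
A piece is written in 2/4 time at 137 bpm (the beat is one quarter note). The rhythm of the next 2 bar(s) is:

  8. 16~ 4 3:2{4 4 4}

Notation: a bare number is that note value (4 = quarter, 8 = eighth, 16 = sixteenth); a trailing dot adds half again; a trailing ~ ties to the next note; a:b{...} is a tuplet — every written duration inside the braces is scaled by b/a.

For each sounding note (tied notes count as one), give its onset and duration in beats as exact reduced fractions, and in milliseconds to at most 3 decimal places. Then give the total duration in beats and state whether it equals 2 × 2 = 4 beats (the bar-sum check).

1) 0.0ms=0b +328.467ms=3/4b
2) 328.467ms=3/4b +547.445ms=5/4b
3) 875.912ms=2b +291.971ms=2/3b
4) 1167.883ms=8/3b +291.971ms=2/3b
5) 1459.854ms=10/3b +291.971ms=2/3b
Σ=4b of 4 (137bpm 2/4) — PASS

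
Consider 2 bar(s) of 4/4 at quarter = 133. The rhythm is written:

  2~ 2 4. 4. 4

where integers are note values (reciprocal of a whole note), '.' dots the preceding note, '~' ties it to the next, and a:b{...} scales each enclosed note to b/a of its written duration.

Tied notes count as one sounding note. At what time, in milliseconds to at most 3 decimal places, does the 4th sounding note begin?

note 4 onset = 7b = 3157.895ms

1. 0.0ms @ 0 + 1804.511ms (4)
2. 1804.511ms @ 4 + 676.692ms (3/2)
3. 2481.203ms @ 11/2 + 676.692ms (3/2)
4. 3157.895ms @ 7 + 451.128ms (1)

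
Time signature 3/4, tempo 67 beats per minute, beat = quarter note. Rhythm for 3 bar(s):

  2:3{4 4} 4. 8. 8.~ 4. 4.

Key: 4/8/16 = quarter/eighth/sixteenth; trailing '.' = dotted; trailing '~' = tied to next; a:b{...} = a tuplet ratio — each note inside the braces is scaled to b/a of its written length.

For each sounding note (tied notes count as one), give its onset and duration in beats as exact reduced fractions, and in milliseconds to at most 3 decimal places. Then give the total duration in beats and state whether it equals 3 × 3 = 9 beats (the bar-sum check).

1) 0.0ms=0b +1343.284ms=3/2b
2) 1343.284ms=3/2b +1343.284ms=3/2b
3) 2686.567ms=3b +1343.284ms=3/2b
4) 4029.851ms=9/2b +671.642ms=3/4b
5) 4701.493ms=21/4b +2014.925ms=9/4b
6) 6716.418ms=15/2b +1343.284ms=3/2b
Σ=9b of 9 (67bpm 3/4) — PASS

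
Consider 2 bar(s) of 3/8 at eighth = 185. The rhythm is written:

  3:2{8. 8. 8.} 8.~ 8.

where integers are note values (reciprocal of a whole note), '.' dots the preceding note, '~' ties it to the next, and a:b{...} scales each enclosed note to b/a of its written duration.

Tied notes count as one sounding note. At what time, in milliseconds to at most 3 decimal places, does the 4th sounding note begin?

note 4 onset = 3b = 972.973ms

1. 0.0ms @ 0 + 324.324ms (1)
2. 324.324ms @ 1 + 324.324ms (1)
3. 648.649ms @ 2 + 324.324ms (1)
4. 972.973ms @ 3 + 972.973ms (3)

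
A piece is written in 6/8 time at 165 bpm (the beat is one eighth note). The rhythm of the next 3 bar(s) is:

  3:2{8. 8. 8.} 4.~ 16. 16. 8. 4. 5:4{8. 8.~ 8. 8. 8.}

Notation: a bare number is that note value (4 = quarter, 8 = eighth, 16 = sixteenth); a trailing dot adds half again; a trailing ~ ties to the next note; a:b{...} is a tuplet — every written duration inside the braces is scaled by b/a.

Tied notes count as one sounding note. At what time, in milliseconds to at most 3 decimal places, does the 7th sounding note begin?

note 7 onset = 9b = 3272.727ms

1. 0.0ms @ 0 + 363.636ms (1)
2. 363.636ms @ 1 + 363.636ms (1)
3. 727.273ms @ 2 + 363.636ms (1)
4. 1090.909ms @ 3 + 1363.636ms (15/4)
5. 2454.545ms @ 27/4 + 272.727ms (3/4)
6. 2727.273ms @ 15/2 + 545.455ms (3/2)
7. 3272.727ms @ 9 + 1090.909ms (3)
8. 4363.636ms @ 12 + 436.364ms (6/5)
9. 4800.0ms @ 66/5 + 872.727ms (12/5)
10. 5672.727ms @ 78/5 + 436.364ms (6/5)
11. 6109.091ms @ 84/5 + 436.364ms (6/5)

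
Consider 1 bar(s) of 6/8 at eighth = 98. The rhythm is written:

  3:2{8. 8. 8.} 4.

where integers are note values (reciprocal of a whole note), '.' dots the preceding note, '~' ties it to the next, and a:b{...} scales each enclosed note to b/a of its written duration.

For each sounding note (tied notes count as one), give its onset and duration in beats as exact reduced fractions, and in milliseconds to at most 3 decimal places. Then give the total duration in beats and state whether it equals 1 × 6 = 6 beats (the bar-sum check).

1) 0.0ms=0b +612.245ms=1b
2) 612.245ms=1b +612.245ms=1b
3) 1224.49ms=2b +612.245ms=1b
4) 1836.735ms=3b +1836.735ms=3b
Σ=6b of 6 (98bpm 6/8) — PASS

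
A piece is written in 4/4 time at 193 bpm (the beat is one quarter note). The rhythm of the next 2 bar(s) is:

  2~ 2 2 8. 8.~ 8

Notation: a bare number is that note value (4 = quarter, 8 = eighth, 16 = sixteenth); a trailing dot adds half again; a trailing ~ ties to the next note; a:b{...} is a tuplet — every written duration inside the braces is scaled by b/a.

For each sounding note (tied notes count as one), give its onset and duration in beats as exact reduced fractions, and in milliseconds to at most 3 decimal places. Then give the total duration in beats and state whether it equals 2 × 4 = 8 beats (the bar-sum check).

1) 0.0ms=0b +1243.523ms=4b
2) 1243.523ms=4b +621.762ms=2b
3) 1865.285ms=6b +233.161ms=3/4b
4) 2098.446ms=27/4b +388.601ms=5/4b
Σ=8b of 8 (193bpm 4/4) — PASS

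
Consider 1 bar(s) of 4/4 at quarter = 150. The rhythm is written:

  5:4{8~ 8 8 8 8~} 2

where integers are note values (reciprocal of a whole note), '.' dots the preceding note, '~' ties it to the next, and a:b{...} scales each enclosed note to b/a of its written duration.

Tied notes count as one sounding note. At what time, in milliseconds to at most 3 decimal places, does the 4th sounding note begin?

note 4 onset = 8/5b = 640.0ms

1. 0.0ms @ 0 + 320.0ms (4/5)
2. 320.0ms @ 4/5 + 160.0ms (2/5)
3. 480.0ms @ 6/5 + 160.0ms (2/5)
4. 640.0ms @ 8/5 + 960.0ms (12/5)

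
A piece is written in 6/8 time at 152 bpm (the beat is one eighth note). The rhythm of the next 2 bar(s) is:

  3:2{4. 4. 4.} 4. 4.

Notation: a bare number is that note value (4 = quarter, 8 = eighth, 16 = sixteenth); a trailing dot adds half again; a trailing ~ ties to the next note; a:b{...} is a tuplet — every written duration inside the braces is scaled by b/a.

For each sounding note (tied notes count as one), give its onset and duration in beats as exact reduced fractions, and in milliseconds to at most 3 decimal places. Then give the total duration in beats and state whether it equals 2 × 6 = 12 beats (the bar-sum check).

1) 0.0ms=0b +789.474ms=2b
2) 789.474ms=2b +789.474ms=2b
3) 1578.947ms=4b +789.474ms=2b
4) 2368.421ms=6b +1184.211ms=3b
5) 3552.632ms=9b +1184.211ms=3b
Σ=12b of 12 (152bpm 6/8) — PASS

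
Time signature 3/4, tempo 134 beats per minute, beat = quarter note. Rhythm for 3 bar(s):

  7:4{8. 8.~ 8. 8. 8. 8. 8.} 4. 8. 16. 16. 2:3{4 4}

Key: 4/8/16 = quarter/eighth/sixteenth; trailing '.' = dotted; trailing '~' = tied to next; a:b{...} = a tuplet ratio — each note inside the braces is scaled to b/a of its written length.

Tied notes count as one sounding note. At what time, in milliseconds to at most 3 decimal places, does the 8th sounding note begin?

1. 0.0ms @ 0 + 191.898ms (3/7)
2. 191.898ms @ 3/7 + 383.795ms (6/7)
3. 575.693ms @ 9/7 + 191.898ms (3/7)
4. 767.591ms @ 12/7 + 191.898ms (3/7)
5. 959.488ms @ 15/7 + 191.898ms (3/7)
6. 1151.386ms @ 18/7 + 191.898ms (3/7)
7. 1343.284ms @ 3 + 671.642ms (3/2)
8. 2014.925ms @ 9/2 + 335.821ms (3/4)
9. 2350.746ms @ 21/4 + 167.91ms (3/8)
10. 2518.657ms @ 45/8 + 167.91ms (3/8)
11. 2686.567ms @ 6 + 671.642ms (3/2)
12. 3358.209ms @ 15/2 + 671.642ms (3/2)

note 8 onset = 9/2b = 2014.925ms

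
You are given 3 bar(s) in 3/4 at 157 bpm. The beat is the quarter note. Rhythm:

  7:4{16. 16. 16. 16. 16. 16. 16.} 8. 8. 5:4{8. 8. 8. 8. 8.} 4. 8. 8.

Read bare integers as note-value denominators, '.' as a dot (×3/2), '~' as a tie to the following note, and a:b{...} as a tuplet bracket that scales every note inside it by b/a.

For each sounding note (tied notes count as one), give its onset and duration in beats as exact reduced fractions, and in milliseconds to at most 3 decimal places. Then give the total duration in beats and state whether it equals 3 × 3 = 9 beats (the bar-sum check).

1) 0.0ms=0b +81.893ms=3/14b
2) 81.893ms=3/14b +81.893ms=3/14b
3) 163.785ms=3/7b +81.893ms=3/14b
4) 245.678ms=9/14b +81.893ms=3/14b
5) 327.571ms=6/7b +81.893ms=3/14b
6) 409.463ms=15/14b +81.893ms=3/14b
7) 491.356ms=9/7b +81.893ms=3/14b
8) 573.248ms=3/2b +286.624ms=3/4b
9) 859.873ms=9/4b +286.624ms=3/4b
10) 1146.497ms=3b +229.299ms=3/5b
11) 1375.796ms=18/5b +229.299ms=3/5b
12) 1605.096ms=21/5b +229.299ms=3/5b
13) 1834.395ms=24/5b +229.299ms=3/5b
14) 2063.694ms=27/5b +229.299ms=3/5b
15) 2292.994ms=6b +573.248ms=3/2b
16) 2866.242ms=15/2b +286.624ms=3/4b
17) 3152.866ms=33/4b +286.624ms=3/4b
Σ=9b of 9 (157bpm 3/4) — PASS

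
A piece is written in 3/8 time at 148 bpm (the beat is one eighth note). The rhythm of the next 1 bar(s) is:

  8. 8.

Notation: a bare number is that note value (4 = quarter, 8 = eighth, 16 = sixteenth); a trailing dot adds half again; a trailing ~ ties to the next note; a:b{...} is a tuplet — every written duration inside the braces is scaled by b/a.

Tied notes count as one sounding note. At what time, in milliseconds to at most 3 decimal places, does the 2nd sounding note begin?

note 2 onset = 3/2b = 608.108ms

1. 0.0ms @ 0 + 608.108ms (3/2)
2. 608.108ms @ 3/2 + 608.108ms (3/2)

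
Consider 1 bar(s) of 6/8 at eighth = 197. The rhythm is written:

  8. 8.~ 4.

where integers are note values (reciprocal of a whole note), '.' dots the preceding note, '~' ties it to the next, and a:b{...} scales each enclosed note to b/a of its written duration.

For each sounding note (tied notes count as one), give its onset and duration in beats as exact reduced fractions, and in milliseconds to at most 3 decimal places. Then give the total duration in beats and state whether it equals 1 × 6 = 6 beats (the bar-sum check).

1) 0.0ms=0b +456.853ms=3/2b
2) 456.853ms=3/2b +1370.558ms=9/2b
Σ=6b of 6 (197bpm 6/8) — PASS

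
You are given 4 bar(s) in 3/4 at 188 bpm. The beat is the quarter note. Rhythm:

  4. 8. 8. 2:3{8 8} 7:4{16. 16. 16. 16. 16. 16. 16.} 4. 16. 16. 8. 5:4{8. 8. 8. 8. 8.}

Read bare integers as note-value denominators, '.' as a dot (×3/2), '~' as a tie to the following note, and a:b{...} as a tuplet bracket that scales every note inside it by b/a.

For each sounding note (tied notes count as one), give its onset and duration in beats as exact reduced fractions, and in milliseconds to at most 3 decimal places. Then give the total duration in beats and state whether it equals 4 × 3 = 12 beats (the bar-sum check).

1) 0.0ms=0b +478.723ms=3/2b
2) 478.723ms=3/2b +239.362ms=3/4b
3) 718.085ms=9/4b +239.362ms=3/4b
4) 957.447ms=3b +239.362ms=3/4b
5) 1196.809ms=15/4b +239.362ms=3/4b
6) 1436.17ms=9/2b +68.389ms=3/14b
7) 1504.559ms=33/7b +68.389ms=3/14b
8) 1572.948ms=69/14b +68.389ms=3/14b
9) 1641.337ms=36/7b +68.389ms=3/14b
10) 1709.726ms=75/14b +68.389ms=3/14b
11) 1778.116ms=39/7b +68.389ms=3/14b
12) 1846.505ms=81/14b +68.389ms=3/14b
13) 1914.894ms=6b +478.723ms=3/2b
14) 2393.617ms=15/2b +119.681ms=3/8b
15) 2513.298ms=63/8b +119.681ms=3/8b
16) 2632.979ms=33/4b +239.362ms=3/4b
17) 2872.34ms=9b +191.489ms=3/5b
18) 3063.83ms=48/5b +191.489ms=3/5b
19) 3255.319ms=51/5b +191.489ms=3/5b
20) 3446.809ms=54/5b +191.489ms=3/5b
21) 3638.298ms=57/5b +191.489ms=3/5b
Σ=12b of 12 (188bpm 3/4) — PASS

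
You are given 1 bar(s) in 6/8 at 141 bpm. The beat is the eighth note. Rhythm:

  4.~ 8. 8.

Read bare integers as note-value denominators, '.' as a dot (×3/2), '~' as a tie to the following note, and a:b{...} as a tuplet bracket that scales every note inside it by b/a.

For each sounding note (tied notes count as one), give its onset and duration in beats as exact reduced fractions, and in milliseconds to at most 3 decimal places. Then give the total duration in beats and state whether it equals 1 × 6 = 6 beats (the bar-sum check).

1) 0.0ms=0b +1914.894ms=9/2b
2) 1914.894ms=9/2b +638.298ms=3/2b
Σ=6b of 6 (141bpm 6/8) — PASS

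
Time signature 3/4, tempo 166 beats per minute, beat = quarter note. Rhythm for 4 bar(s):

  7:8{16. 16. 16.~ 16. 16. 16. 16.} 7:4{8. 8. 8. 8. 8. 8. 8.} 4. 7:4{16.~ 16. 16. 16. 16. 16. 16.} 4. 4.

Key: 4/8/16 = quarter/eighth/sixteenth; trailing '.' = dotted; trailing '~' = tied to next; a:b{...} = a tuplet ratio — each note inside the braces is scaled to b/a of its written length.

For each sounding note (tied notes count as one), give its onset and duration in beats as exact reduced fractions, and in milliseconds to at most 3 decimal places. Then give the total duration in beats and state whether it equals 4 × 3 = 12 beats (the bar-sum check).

1) 0.0ms=0b +154.905ms=3/7b
2) 154.905ms=3/7b +154.905ms=3/7b
3) 309.811ms=6/7b +309.811ms=6/7b
4) 619.621ms=12/7b +154.905ms=3/7b
5) 774.527ms=15/7b +154.905ms=3/7b
6) 929.432ms=18/7b +154.905ms=3/7b
7) 1084.337ms=3b +154.905ms=3/7b
8) 1239.243ms=24/7b +154.905ms=3/7b
9) 1394.148ms=27/7b +154.905ms=3/7b
10) 1549.053ms=30/7b +154.905ms=3/7b
11) 1703.959ms=33/7b +154.905ms=3/7b
12) 1858.864ms=36/7b +154.905ms=3/7b
13) 2013.769ms=39/7b +154.905ms=3/7b
14) 2168.675ms=6b +542.169ms=3/2b
15) 2710.843ms=15/2b +154.905ms=3/7b
16) 2865.749ms=111/14b +77.453ms=3/14b
17) 2943.201ms=57/7b +77.453ms=3/14b
18) 3020.654ms=117/14b +77.453ms=3/14b
19) 3098.107ms=60/7b +77.453ms=3/14b
20) 3175.559ms=123/14b +77.453ms=3/14b
21) 3253.012ms=9b +542.169ms=3/2b
22) 3795.181ms=21/2b +542.169ms=3/2b
Σ=12b of 12 (166bpm 3/4) — PASS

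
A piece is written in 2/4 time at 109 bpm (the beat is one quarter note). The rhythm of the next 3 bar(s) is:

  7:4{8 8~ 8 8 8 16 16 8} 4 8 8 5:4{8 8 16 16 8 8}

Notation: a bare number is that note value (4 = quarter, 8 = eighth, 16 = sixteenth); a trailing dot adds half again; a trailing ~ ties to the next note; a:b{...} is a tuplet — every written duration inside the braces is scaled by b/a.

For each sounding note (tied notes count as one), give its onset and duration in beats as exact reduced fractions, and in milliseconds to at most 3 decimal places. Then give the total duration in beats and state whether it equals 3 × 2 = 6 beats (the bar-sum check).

1) 0.0ms=0b +157.274ms=2/7b
2) 157.274ms=2/7b +314.548ms=4/7b
3) 471.822ms=6/7b +157.274ms=2/7b
4) 629.096ms=8/7b +157.274ms=2/7b
5) 786.37ms=10/7b +78.637ms=1/7b
6) 865.007ms=11/7b +78.637ms=1/7b
7) 943.644ms=12/7b +157.274ms=2/7b
8) 1100.917ms=2b +550.459ms=1b
9) 1651.376ms=3b +275.229ms=1/2b
10) 1926.606ms=7/2b +275.229ms=1/2b
11) 2201.835ms=4b +220.183ms=2/5b
12) 2422.018ms=22/5b +220.183ms=2/5b
13) 2642.202ms=24/5b +110.092ms=1/5b
14) 2752.294ms=5b +110.092ms=1/5b
15) 2862.385ms=26/5b +220.183ms=2/5b
16) 3082.569ms=28/5b +220.183ms=2/5b
Σ=6b of 6 (109bpm 2/4) — PASS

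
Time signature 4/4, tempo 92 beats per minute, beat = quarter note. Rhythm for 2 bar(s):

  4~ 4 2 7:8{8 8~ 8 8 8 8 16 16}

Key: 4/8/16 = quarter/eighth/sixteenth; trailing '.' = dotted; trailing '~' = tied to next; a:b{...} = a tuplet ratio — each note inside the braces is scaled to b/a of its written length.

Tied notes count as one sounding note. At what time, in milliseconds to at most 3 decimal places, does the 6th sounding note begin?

note 6 onset = 44/7b = 4099.379ms

1. 0.0ms @ 0 + 1304.348ms (2)
2. 1304.348ms @ 2 + 1304.348ms (2)
3. 2608.696ms @ 4 + 372.671ms (4/7)
4. 2981.366ms @ 32/7 + 745.342ms (8/7)
5. 3726.708ms @ 40/7 + 372.671ms (4/7)
6. 4099.379ms @ 44/7 + 372.671ms (4/7)
7. 4472.05ms @ 48/7 + 372.671ms (4/7)
8. 4844.72ms @ 52/7 + 186.335ms (2/7)
9. 5031.056ms @ 54/7 + 186.335ms (2/7)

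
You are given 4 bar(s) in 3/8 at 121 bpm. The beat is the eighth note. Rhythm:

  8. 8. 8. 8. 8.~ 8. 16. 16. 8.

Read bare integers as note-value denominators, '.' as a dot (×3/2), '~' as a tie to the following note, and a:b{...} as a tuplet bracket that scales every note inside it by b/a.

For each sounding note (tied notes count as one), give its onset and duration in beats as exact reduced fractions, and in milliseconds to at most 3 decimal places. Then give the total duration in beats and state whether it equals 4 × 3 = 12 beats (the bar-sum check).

1) 0.0ms=0b +743.802ms=3/2b
2) 743.802ms=3/2b +743.802ms=3/2b
3) 1487.603ms=3b +743.802ms=3/2b
4) 2231.405ms=9/2b +743.802ms=3/2b
5) 2975.207ms=6b +1487.603ms=3b
6) 4462.81ms=9b +371.901ms=3/4b
7) 4834.711ms=39/4b +371.901ms=3/4b
8) 5206.612ms=21/2b +743.802ms=3/2b
Σ=12b of 12 (121bpm 3/8) — PASS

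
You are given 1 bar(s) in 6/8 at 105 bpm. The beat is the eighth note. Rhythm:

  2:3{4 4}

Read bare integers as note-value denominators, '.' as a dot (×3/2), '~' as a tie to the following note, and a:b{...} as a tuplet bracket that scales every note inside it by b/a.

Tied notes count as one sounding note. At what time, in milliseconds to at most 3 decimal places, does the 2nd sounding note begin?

1. 0.0ms @ 0 + 1714.286ms (3)
2. 1714.286ms @ 3 + 1714.286ms (3)

note 2 onset = 3b = 1714.286ms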